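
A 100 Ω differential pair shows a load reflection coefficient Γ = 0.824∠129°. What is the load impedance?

Z_L = Z_0·(1 + Γ)/(1 − Γ) = 100·(0.481 + j0.64)/(1.52 − j0.64)

Z_L ≈ 11.8 + j47.2 Ω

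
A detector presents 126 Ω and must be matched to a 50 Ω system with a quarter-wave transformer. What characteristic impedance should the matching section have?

Z_qwt ≈ 79.4 Ω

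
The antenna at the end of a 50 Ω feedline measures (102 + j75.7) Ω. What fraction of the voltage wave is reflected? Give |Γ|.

Γ = (Z_L − Z_0)/(Z_L + Z_0) = (52 + j75.7)/(152 + j75.7)
|Γ| = 91.8/170

|Γ| ≈ 0.541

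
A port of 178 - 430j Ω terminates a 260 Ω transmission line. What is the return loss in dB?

Γ = (-82 − j430)/(438 − j430), |Γ| = 0.713
RL = −20·log₁₀|Γ| = −20·log₁₀(0.713)

RL ≈ 2.94 dB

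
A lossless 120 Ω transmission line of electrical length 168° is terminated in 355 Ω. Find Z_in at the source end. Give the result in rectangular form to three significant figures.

tan(βl) = tan(168°) = -0.213
Z_in = Z_0·(Z_L + jZ_0·tanβl)/(Z_0 + jZ_L·tanβl)
     = 120·(355 − j25.5)/(120 − j75.5)

Z_in ≈ 266 + j142 Ω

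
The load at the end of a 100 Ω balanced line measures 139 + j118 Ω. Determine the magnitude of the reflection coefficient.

|Γ| ≈ 0.466

Γ = (Z_L − Z_0)/(Z_L + Z_0) = (39 + j118)/(239 + j118)
|Γ| = 124/267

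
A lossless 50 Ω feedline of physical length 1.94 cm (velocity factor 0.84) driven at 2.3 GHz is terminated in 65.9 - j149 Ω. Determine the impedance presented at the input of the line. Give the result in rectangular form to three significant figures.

Z_in ≈ 5.94 − j9.02 Ω

λ = v/f = 0.84·c / 2.3 GHz = 0.11 m
βl = 2π·l/λ = 2π × 0.177 = 63.7°
tan(βl) = tan(63.7°) = 2.03
Z_in = Z_0·(Z_L + jZ_0·tanβl)/(Z_0 + jZ_L·tanβl)
     = 50·(65.9 − j47.6)/(352 + j134)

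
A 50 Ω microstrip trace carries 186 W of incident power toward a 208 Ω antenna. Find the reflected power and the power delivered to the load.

P_reflected ≈ 69.8 W; P_delivered ≈ 116 W

Γ = (208 − 50)/(208 + 50) = 0.612
|Γ|² = 0.375
P_refl = |Γ|²·P_inc = 69.8 W, P_del = (1 − |Γ|²)·P_inc = 116 W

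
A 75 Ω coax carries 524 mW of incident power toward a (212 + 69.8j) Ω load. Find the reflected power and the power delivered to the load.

|Γ| = |(137 + j69.8)/(287 + j69.8)| = 0.521
|Γ|² = 0.271
P_refl = |Γ|²·P_inc = 142 mW, P_del = (1 − |Γ|²)·P_inc = 382 mW

P_reflected ≈ 142 mW; P_delivered ≈ 382 mW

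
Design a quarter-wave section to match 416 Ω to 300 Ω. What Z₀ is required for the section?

Z_qwt ≈ 353 Ω

Z_qwt = √(Z_0·R_L) = √(300 × 416) = √124800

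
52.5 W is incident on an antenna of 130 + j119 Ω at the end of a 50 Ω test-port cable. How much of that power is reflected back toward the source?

P_reflected ≈ 23.2 W

|Γ| = |(80 + j119)/(180 + j119)| = 0.665
|Γ|² = 0.442
P_refl = |Γ|²·P_inc = 23.2 W, P_del = (1 − |Γ|²)·P_inc = 29.3 W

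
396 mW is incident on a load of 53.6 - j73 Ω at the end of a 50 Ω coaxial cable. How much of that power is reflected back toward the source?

P_reflected ≈ 132 mW

|Γ| = |(3.6 − j73)/(103.6 − j73)| = 0.577
|Γ|² = 0.333
P_refl = |Γ|²·P_inc = 132 mW, P_del = (1 − |Γ|²)·P_inc = 264 mW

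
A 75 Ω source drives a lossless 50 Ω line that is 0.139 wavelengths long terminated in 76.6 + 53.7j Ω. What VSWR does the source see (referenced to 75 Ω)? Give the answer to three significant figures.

VSWR ≈ 2.29

βl = 2π × 0.139 = 50°
tan(βl) = 1.19
Z_in = Z_0·(Z_L + jZ_0·tanβl)/(Z_0 + jZ_L·tanβl) = 54.3 − j50.3 Ω
Γ_s = (Z_in − Z_s)/(Z_in + Z_s) = (-20.7 − j50.3)/(129 − j50.3), |Γ_s| = 0.392
VSWR = (1 + |Γ_s|)/(1 − |Γ_s|)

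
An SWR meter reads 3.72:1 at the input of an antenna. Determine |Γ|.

|Γ| ≈ 0.576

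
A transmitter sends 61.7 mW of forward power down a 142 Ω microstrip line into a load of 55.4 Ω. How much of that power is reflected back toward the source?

P_reflected ≈ 11.9 mW

Γ = (55.4 − 142)/(55.4 + 142) = -0.439
|Γ|² = 0.192
P_refl = |Γ|²·P_inc = 11.9 mW, P_del = (1 − |Γ|²)·P_inc = 49.8 mW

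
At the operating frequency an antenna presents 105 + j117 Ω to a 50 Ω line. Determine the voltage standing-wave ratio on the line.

VSWR ≈ 4.98

Γ = (Z_L − Z_0)/(Z_L + Z_0) = (55 + j117)/(155 + j117)
|Γ| = 129/194 = 0.666
VSWR = (1 + |Γ|)/(1 − |Γ|) = 1.67/0.334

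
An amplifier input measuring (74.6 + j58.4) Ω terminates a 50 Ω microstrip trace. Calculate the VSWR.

Γ = (Z_L − Z_0)/(Z_L + Z_0) = (24.6 + j58.4)/(124.6 + j58.4)
|Γ| = 63.4/138 = 0.461
VSWR = (1 + |Γ|)/(1 − |Γ|) = 1.46/0.539

VSWR ≈ 2.71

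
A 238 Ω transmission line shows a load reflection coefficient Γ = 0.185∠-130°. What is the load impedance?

Z_L = Z_0·(1 + Γ)/(1 − Γ) = 238·(0.881 − j0.142)/(1.12 + j0.142)

Z_L ≈ 181 − j53 Ω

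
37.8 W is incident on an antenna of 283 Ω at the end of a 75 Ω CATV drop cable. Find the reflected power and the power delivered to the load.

Γ = (283 − 75)/(283 + 75) = 0.581
|Γ|² = 0.338
P_refl = |Γ|²·P_inc = 12.8 W, P_del = (1 − |Γ|²)·P_inc = 25 W

P_reflected ≈ 12.8 W; P_delivered ≈ 25 W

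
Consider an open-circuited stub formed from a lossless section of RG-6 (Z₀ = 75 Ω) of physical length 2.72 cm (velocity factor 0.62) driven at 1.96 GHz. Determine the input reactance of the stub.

X_in ≈ 17.6 Ω (inductive)

λ = v/f = 0.62·c / 1.96 GHz = 0.0949 m
βl = 2π·l/λ = 2π × 0.287 = 103°
tan(βl) = -4.27
For an open-circuited stub, Z_in = −jZ_0·cot(βl) = −jZ_0/tan(βl)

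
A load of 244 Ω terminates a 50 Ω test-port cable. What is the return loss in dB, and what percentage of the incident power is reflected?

RL ≈ 3.61 dB; 43.5% of incident power reflected

Γ = (244 − 50)/(244 + 50) = 0.66
RL = −20·log₁₀(0.66) = 3.61 dB
P_refl/P_inc = |Γ|² = 0.435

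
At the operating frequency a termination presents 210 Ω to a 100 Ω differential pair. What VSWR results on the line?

VSWR ≈ 2.1

Γ = (210 − 100)/(210 + 100) = 0.355
VSWR = (1 + 0.355)/(1 − 0.355)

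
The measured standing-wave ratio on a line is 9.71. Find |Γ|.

|Γ| ≈ 0.813

|Γ| = (S − 1)/(S + 1) = (9.71 − 1)/(9.71 + 1) = 8.71/10.7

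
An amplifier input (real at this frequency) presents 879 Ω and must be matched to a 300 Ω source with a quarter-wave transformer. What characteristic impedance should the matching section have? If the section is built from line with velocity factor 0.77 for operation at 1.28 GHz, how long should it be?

Z_qwt ≈ 514 Ω; length ≈ 4.51 cm

Z_qwt = √(Z_0·R_L) = √(300 × 879) = √263700
λ = 0.77·c/f = 0.18 m, so l = λ/4 = 0.0451 m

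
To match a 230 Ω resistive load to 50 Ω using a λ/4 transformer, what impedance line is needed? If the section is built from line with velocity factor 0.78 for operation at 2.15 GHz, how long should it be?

Z_qwt ≈ 107 Ω; length ≈ 2.72 cm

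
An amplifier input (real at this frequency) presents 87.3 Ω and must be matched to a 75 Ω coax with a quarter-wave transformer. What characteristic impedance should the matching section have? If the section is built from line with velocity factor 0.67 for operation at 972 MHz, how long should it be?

Z_qwt ≈ 80.9 Ω; length ≈ 5.17 cm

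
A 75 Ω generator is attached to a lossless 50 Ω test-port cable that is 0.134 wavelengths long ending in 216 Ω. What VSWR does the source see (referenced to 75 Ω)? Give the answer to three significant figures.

VSWR ≈ 4.92

βl = 2π × 0.134 = 48.2°
tan(βl) = 1.12
Z_in = Z_0·(Z_L + jZ_0·tanβl)/(Z_0 + jZ_L·tanβl) = 19.9 − j40.5 Ω
Γ_s = (Z_in − Z_s)/(Z_in + Z_s) = (-55.1 − j40.5)/(94.9 − j40.5), |Γ_s| = 0.662
VSWR = (1 + |Γ_s|)/(1 − |Γ_s|)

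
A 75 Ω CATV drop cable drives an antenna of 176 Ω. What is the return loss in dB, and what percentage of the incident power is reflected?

Γ = (176 − 75)/(176 + 75) = 0.402
RL = −20·log₁₀(0.402) = 7.91 dB
P_refl/P_inc = |Γ|² = 0.162

RL ≈ 7.91 dB; 16.2% of incident power reflected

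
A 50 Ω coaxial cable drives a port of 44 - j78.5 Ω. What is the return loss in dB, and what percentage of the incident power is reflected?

RL ≈ 3.84 dB; 41.3% of incident power reflected

Γ = (-6 − j78.5)/(94 − j78.5), |Γ| = 0.643
RL = −20·log₁₀(0.643) = 3.84 dB
P_refl/P_inc = |Γ|² = 0.413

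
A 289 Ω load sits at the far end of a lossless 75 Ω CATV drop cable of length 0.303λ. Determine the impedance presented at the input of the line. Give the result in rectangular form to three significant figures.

Z_in ≈ 21.6 + j24 Ω

βl = 2π × 0.303 = 109°
tan(βl) = tan(109°) = -2.89
Z_in = Z_0·(Z_L + jZ_0·tanβl)/(Z_0 + jZ_L·tanβl)
     = 75·(289 − j217)/(75 − j836)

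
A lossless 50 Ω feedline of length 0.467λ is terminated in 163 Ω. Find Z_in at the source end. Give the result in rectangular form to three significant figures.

βl = 2π × 0.467 = 168°
tan(βl) = tan(168°) = -0.21
Z_in = Z_0·(Z_L + jZ_0·tanβl)/(Z_0 + jZ_L·tanβl)
     = 50·(163 − j10.5)/(50 − j34.3)

Z_in ≈ 116 + j68.9 Ω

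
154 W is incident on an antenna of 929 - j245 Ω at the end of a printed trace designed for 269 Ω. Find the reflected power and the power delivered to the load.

P_reflected ≈ 51 W; P_delivered ≈ 103 W

|Γ| = |(660 − j245)/(1198 − j245)| = 0.576
|Γ|² = 0.331
P_refl = |Γ|²·P_inc = 51 W, P_del = (1 − |Γ|²)·P_inc = 103 W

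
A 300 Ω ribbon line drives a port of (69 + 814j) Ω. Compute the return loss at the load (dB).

RL ≈ 0.475 dB

Γ = (-231 + j814)/(369 + j814), |Γ| = 0.947
RL = −20·log₁₀|Γ| = −20·log₁₀(0.947)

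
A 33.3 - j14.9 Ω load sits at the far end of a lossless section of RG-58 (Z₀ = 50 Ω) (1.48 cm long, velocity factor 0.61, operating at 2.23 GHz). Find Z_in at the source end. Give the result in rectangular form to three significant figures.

λ = v/f = 0.61·c / 2.23 GHz = 0.0821 m
βl = 2π·l/λ = 2π × 0.18 = 64.9°
tan(βl) = tan(64.9°) = 2.14
Z_in = Z_0·(Z_L + jZ_0·tanβl)/(Z_0 + jZ_L·tanβl)
     = 50·(33.3 + j92)/(81.8 + j71.2)

Z_in ≈ 39.4 + j21.9 Ω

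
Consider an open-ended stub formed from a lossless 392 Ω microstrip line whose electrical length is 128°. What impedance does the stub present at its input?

Z_in ≈ +j306 Ω

tan(βl) = -1.28
For an open-ended stub, Z_in = −jZ_0·cot(βl) = −jZ_0/tan(βl)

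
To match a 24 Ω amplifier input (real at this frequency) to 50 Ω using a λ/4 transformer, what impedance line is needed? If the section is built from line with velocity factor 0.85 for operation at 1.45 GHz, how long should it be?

Z_qwt ≈ 34.6 Ω; length ≈ 4.4 cm

Z_qwt = √(Z_0·R_L) = √(50 × 24) = √1200
λ = 0.85·c/f = 0.176 m, so l = λ/4 = 0.044 m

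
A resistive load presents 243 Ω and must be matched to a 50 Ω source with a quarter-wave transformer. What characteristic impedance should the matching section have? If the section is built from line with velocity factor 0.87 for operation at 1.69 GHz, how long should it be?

Z_qwt ≈ 110 Ω; length ≈ 3.86 cm

Z_qwt = √(Z_0·R_L) = √(50 × 243) = √12150
λ = 0.87·c/f = 0.154 m, so l = λ/4 = 0.0386 m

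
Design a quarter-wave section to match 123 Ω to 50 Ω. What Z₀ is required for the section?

Z_qwt = √(Z_0·R_L) = √(50 × 123) = √6150

Z_qwt ≈ 78.4 Ω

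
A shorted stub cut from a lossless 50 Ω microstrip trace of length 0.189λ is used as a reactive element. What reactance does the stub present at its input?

X_in ≈ 124 Ω (inductive)

βl = 2π × 0.189 = 68°
tan(βl) = 2.48
For a shorted stub, Z_in = jZ_0·tan(βl)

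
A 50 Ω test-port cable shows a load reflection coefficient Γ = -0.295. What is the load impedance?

Z_L = Z_0·(1 + Γ)/(1 − Γ) = 50·(0.705)/(1.29)

Z_L ≈ 27.2 Ω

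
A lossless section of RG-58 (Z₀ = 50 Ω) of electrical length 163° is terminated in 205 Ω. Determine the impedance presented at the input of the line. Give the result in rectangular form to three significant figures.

Z_in ≈ 87.2 + j94 Ω

tan(βl) = tan(163°) = -0.306
Z_in = Z_0·(Z_L + jZ_0·tanβl)/(Z_0 + jZ_L·tanβl)
     = 50·(205 − j15.3)/(50 − j62.7)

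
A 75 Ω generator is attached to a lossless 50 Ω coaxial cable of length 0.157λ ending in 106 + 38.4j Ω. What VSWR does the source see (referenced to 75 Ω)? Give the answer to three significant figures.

βl = 2π × 0.157 = 56.5°
tan(βl) = 1.51
Z_in = Z_0·(Z_L + jZ_0·tanβl)/(Z_0 + jZ_L·tanβl) = 33.8 − j34.8 Ω
Γ_s = (Z_in − Z_s)/(Z_in + Z_s) = (-41.2 − j34.8)/(109 − j34.8), |Γ_s| = 0.472
VSWR = (1 + |Γ_s|)/(1 − |Γ_s|)

VSWR ≈ 2.79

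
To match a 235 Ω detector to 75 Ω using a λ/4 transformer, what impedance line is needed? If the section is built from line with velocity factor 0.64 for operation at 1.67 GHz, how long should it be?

Z_qwt = √(Z_0·R_L) = √(75 × 235) = √17620
λ = 0.64·c/f = 0.115 m, so l = λ/4 = 0.0287 m

Z_qwt ≈ 133 Ω; length ≈ 2.87 cm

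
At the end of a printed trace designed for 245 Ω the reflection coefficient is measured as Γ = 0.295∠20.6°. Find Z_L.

Z_L = Z_0·(1 + Γ)/(1 − Γ) = 245·(1.28 + j0.104)/(0.724 − j0.104)

Z_L ≈ 418 + j95.1 Ω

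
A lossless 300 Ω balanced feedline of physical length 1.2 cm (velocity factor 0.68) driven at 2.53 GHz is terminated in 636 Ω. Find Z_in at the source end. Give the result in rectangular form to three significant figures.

λ = v/f = 0.68·c / 2.53 GHz = 0.0806 m
βl = 2π·l/λ = 2π × 0.149 = 53.6°
tan(βl) = tan(53.6°) = 1.36
Z_in = Z_0·(Z_L + jZ_0·tanβl)/(Z_0 + jZ_L·tanβl)
     = 300·(636 + j407)/(300 + j862)

Z_in ≈ 195 − j154 Ω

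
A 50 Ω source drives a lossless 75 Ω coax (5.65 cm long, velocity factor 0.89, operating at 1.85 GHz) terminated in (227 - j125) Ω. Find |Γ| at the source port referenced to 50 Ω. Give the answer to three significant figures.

|Γ| ≈ 0.677

λ = v/f = 0.89·c / 1.85 GHz = 0.144 m
βl = 2π·l/λ = 2π × 0.391 = 141°
tan(βl) = -0.812
Z_in = Z_0·(Z_L + jZ_0·tanβl)/(Z_0 + jZ_L·tanβl) = 61.1 + j101 Ω
Γ_s = (Z_in − Z_s)/(Z_in + Z_s) = (11.1 + j101)/(111 + j101), |Γ_s| = 0.677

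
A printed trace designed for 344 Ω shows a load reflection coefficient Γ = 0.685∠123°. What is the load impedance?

Z_L ≈ 82.4 + j178 Ω

Z_L = Z_0·(1 + Γ)/(1 − Γ) = 344·(0.627 + j0.574)/(1.37 − j0.574)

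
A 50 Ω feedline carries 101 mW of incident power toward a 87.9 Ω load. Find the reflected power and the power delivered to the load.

P_reflected ≈ 7.63 mW; P_delivered ≈ 93.4 mW

Γ = (87.9 − 50)/(87.9 + 50) = 0.275
|Γ|² = 0.0755
P_refl = |Γ|²·P_inc = 7.63 mW, P_del = (1 − |Γ|²)·P_inc = 93.4 mW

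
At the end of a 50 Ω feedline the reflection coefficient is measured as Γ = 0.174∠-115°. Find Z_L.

Z_L = Z_0·(1 + Γ)/(1 − Γ) = 50·(0.926 − j0.158)/(1.07 + j0.158)

Z_L ≈ 41.2 − j13.4 Ω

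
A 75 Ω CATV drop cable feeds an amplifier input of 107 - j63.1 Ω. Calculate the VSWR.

Γ = (Z_L − Z_0)/(Z_L + Z_0) = (32 − j63.1)/(182 − j63.1)
|Γ| = 70.8/193 = 0.367
VSWR = (1 + |Γ|)/(1 − |Γ|) = 1.37/0.633

VSWR ≈ 2.16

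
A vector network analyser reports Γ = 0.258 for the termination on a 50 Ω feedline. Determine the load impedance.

Z_L = Z_0·(1 + Γ)/(1 − Γ) = 50·(1.26)/(0.742)

Z_L ≈ 84.8 Ω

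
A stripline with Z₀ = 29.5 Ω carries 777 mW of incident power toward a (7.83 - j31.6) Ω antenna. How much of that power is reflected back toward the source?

P_reflected ≈ 477 mW

|Γ| = |(-21.67 − j31.6)/(37.33 − j31.6)| = 0.783
|Γ|² = 0.614
P_refl = |Γ|²·P_inc = 477 mW, P_del = (1 − |Γ|²)·P_inc = 300 mW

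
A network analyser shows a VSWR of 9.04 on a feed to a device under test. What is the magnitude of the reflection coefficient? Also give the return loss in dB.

|Γ| ≈ 0.801; return loss ≈ 1.93 dB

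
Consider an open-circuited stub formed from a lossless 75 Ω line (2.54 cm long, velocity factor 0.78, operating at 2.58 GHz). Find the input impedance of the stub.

λ = v/f = 0.78·c / 2.58 GHz = 0.0907 m
βl = 2π·l/λ = 2π × 0.28 = 101°
tan(βl) = -5.23
For an open-circuited stub, Z_in = −jZ_0·cot(βl) = −jZ_0/tan(βl)

Z_in ≈ +j14.3 Ω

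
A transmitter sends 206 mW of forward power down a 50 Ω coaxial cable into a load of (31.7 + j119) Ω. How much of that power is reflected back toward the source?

|Γ| = |(-18.3 + j119)/(81.7 + j119)| = 0.834
|Γ|² = 0.696
P_refl = |Γ|²·P_inc = 143 mW, P_del = (1 − |Γ|²)·P_inc = 62.7 mW

P_reflected ≈ 143 mW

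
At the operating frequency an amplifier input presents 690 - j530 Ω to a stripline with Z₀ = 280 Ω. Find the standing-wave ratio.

VSWR ≈ 4.08

Γ = (Z_L − Z_0)/(Z_L + Z_0) = (410 − j530)/(970 − j530)
|Γ| = 670/1110 = 0.606
VSWR = (1 + |Γ|)/(1 − |Γ|) = 1.61/0.394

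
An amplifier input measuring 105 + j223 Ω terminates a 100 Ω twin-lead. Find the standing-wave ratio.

Γ = (Z_L − Z_0)/(Z_L + Z_0) = (5 + j223)/(205 + j223)
|Γ| = 223/303 = 0.736
VSWR = (1 + |Γ|)/(1 − |Γ|) = 1.74/0.264

VSWR ≈ 6.59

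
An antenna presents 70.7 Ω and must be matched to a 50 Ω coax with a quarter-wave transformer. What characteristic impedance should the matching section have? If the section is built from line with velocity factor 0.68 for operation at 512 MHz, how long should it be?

Z_qwt ≈ 59.5 Ω; length ≈ 9.96 cm

Z_qwt = √(Z_0·R_L) = √(50 × 70.7) = √3535
λ = 0.68·c/f = 0.398 m, so l = λ/4 = 0.0996 m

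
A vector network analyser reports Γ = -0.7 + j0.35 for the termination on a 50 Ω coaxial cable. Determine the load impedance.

Z_L ≈ 6.43 + j11.6 Ω

Z_L = Z_0·(1 + Γ)/(1 − Γ) = 50·(0.3 + j0.35)/(1.7 − j0.35)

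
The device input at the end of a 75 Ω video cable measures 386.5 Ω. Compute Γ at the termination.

Γ = (Z_L − Z_0)/(Z_L + Z_0) = (386.5 − 75)/(386.5 + 75) = 311.5/461.5

Γ = 0.675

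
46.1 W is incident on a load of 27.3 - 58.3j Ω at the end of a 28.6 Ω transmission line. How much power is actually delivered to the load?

P_delivered ≈ 22.1 W

|Γ| = |(-1.3 − j58.3)/(55.9 − j58.3)| = 0.722
|Γ|² = 0.521
P_refl = |Γ|²·P_inc = 24 W, P_del = (1 − |Γ|²)·P_inc = 22.1 W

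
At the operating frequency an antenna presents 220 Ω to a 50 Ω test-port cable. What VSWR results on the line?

VSWR ≈ 4.4

For a purely resistive load, VSWR = R_L/Z_0 or Z_0/R_L (whichever > 1) = 220/50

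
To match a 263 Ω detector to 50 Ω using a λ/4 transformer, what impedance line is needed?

Z_qwt ≈ 115 Ω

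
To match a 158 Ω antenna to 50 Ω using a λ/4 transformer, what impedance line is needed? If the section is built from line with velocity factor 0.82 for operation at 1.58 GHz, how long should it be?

Z_qwt = √(Z_0·R_L) = √(50 × 158) = √7900
λ = 0.82·c/f = 0.156 m, so l = λ/4 = 0.0389 m

Z_qwt ≈ 88.9 Ω; length ≈ 3.89 cm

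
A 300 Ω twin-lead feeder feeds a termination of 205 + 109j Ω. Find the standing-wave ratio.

Γ = (Z_L − Z_0)/(Z_L + Z_0) = (-95 + j109)/(505 + j109)
|Γ| = 145/517 = 0.28
VSWR = (1 + |Γ|)/(1 − |Γ|) = 1.28/0.72

VSWR ≈ 1.78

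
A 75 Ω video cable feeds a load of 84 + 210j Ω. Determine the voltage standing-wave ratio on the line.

VSWR ≈ 8.9

Γ = (Z_L − Z_0)/(Z_L + Z_0) = (9 + j210)/(159 + j210)
|Γ| = 210/263 = 0.798
VSWR = (1 + |Γ|)/(1 − |Γ|) = 1.8/0.202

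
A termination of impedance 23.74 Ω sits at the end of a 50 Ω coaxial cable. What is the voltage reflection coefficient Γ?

Γ = -0.356

Γ = (Z_L − Z_0)/(Z_L + Z_0) = (23.74 − 50)/(23.74 + 50) = -26.26/73.74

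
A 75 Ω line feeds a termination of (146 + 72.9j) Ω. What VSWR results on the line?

Γ = (Z_L − Z_0)/(Z_L + Z_0) = (71 + j72.9)/(221 + j72.9)
|Γ| = 102/233 = 0.437
VSWR = (1 + |Γ|)/(1 − |Γ|) = 1.44/0.563

VSWR ≈ 2.55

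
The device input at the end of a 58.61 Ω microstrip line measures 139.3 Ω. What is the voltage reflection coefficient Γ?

Γ = 0.408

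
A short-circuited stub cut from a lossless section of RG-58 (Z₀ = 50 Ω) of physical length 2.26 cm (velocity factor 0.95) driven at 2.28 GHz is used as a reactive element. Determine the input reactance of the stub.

λ = v/f = 0.95·c / 2.28 GHz = 0.125 m
βl = 2π·l/λ = 2π × 0.181 = 65.1°
tan(βl) = 2.15
For a short-circuited stub, Z_in = jZ_0·tan(βl)

X_in ≈ 108 Ω (inductive)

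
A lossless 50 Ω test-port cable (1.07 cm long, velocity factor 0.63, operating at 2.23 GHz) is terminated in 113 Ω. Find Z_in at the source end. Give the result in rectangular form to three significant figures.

λ = v/f = 0.63·c / 2.23 GHz = 0.0848 m
βl = 2π·l/λ = 2π × 0.126 = 45.4°
tan(βl) = tan(45.4°) = 1.02
Z_in = Z_0·(Z_L + jZ_0·tanβl)/(Z_0 + jZ_L·tanβl)
     = 50·(113 + j50.8)/(50 + j115)

Z_in ≈ 36.6 − j33.3 Ω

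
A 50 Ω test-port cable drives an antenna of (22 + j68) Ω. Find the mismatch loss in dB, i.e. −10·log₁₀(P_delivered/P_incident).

mismatch loss ≈ 3.48 dB

Γ = (-28 + j68)/(72 + j68), |Γ| = 0.743
|Γ|² = 0.551, so P_del/P_inc = 1 − |Γ|² = 0.449
ML = −10·log₁₀(1 − |Γ|²)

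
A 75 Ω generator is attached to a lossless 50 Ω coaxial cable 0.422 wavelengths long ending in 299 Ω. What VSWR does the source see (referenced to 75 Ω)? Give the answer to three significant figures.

VSWR ≈ 5.12

βl = 2π × 0.422 = 152°
tan(βl) = -0.534
Z_in = Z_0·(Z_L + jZ_0·tanβl)/(Z_0 + jZ_L·tanβl) = 34.4 + j82.9 Ω
Γ_s = (Z_in − Z_s)/(Z_in + Z_s) = (-40.6 + j82.9)/(109 + j82.9), |Γ_s| = 0.673
VSWR = (1 + |Γ_s|)/(1 − |Γ_s|)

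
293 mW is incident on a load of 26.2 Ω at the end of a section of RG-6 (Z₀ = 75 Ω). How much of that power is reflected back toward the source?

Γ = (26.2 − 75)/(26.2 + 75) = -0.482
|Γ|² = 0.233
P_refl = |Γ|²·P_inc = 68.1 mW, P_del = (1 − |Γ|²)·P_inc = 225 mW

P_reflected ≈ 68.1 mW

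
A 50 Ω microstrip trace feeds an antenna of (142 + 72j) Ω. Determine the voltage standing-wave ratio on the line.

Γ = (Z_L − Z_0)/(Z_L + Z_0) = (92 + j72)/(192 + j72)
|Γ| = 117/205 = 0.57
VSWR = (1 + |Γ|)/(1 − |Γ|) = 1.57/0.43

VSWR ≈ 3.65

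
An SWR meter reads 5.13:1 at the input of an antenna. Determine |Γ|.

|Γ| ≈ 0.674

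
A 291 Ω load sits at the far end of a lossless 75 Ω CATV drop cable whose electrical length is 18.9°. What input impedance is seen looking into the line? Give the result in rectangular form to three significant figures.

Z_in ≈ 118 − j131 Ω

tan(βl) = tan(18.9°) = 0.342
Z_in = Z_0·(Z_L + jZ_0·tanβl)/(Z_0 + jZ_L·tanβl)
     = 75·(291 + j25.7)/(75 + j99.6)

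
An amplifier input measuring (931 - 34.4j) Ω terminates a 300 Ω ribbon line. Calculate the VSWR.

Γ = (Z_L − Z_0)/(Z_L + Z_0) = (631 − j34.4)/(1231 − j34.4)
|Γ| = 632/1230 = 0.513
VSWR = (1 + |Γ|)/(1 − |Γ|) = 1.51/0.487

VSWR ≈ 3.11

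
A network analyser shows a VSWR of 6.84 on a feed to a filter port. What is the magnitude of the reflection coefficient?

|Γ| ≈ 0.745

|Γ| = (S − 1)/(S + 1) = (6.84 − 1)/(6.84 + 1) = 5.84/7.84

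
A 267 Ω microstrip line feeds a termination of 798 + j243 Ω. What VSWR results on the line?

Γ = (Z_L − Z_0)/(Z_L + Z_0) = (531 + j243)/(1065 + j243)
|Γ| = 584/1090 = 0.535
VSWR = (1 + |Γ|)/(1 − |Γ|) = 1.53/0.465

VSWR ≈ 3.3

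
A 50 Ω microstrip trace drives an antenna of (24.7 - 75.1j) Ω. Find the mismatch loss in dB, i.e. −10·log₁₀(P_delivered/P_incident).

mismatch loss ≈ 3.56 dB

Γ = (-25.3 − j75.1)/(74.7 − j75.1), |Γ| = 0.748
|Γ|² = 0.56, so P_del/P_inc = 1 − |Γ|² = 0.44
ML = −10·log₁₀(1 − |Γ|²)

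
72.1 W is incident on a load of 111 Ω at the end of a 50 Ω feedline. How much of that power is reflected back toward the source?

P_reflected ≈ 10.4 W

Γ = (111 − 50)/(111 + 50) = 0.379
|Γ|² = 0.144
P_refl = |Γ|²·P_inc = 10.4 W, P_del = (1 − |Γ|²)·P_inc = 61.7 W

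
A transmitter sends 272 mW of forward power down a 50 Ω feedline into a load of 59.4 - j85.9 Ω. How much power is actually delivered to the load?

|Γ| = |(9.4 − j85.9)/(109.4 − j85.9)| = 0.621
|Γ|² = 0.386
P_refl = |Γ|²·P_inc = 105 mW, P_del = (1 − |Γ|²)·P_inc = 167 mW

P_delivered ≈ 167 mW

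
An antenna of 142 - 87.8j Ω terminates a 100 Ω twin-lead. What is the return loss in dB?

RL ≈ 8.45 dB

Γ = (42 − j87.8)/(242 − j87.8), |Γ| = 0.378
RL = −20·log₁₀|Γ| = −20·log₁₀(0.378)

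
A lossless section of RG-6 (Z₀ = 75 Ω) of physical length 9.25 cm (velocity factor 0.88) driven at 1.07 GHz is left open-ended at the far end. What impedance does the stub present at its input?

Z_in ≈ +j74.9 Ω

λ = v/f = 0.88·c / 1.07 GHz = 0.247 m
βl = 2π·l/λ = 2π × 0.375 = 135°
tan(βl) = -1
For an open-ended stub, Z_in = −jZ_0·cot(βl) = −jZ_0/tan(βl)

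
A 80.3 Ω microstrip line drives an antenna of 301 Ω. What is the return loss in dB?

RL ≈ 4.75 dB

Γ = (301 − 80.3)/(301 + 80.3) = 0.579
RL = −20·log₁₀|Γ| = −20·log₁₀(0.579)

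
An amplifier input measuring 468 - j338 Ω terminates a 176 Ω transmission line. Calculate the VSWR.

VSWR ≈ 4.18

Γ = (Z_L − Z_0)/(Z_L + Z_0) = (292 − j338)/(644 − j338)
|Γ| = 447/727 = 0.614
VSWR = (1 + |Γ|)/(1 − |Γ|) = 1.61/0.386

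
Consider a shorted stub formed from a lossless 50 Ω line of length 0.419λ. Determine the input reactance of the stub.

βl = 2π × 0.419 = 151°
tan(βl) = -0.558
For a shorted stub, Z_in = jZ_0·tan(βl)

X_in ≈ -27.9 Ω (capacitive)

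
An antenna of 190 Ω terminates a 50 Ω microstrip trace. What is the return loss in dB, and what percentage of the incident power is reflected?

Γ = (190 − 50)/(190 + 50) = 0.583
RL = −20·log₁₀(0.583) = 4.68 dB
P_refl/P_inc = |Γ|² = 0.34

RL ≈ 4.68 dB; 34% of incident power reflected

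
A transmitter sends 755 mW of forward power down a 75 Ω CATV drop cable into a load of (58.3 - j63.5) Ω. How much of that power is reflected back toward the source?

|Γ| = |(-16.7 − j63.5)/(133.3 − j63.5)| = 0.445
|Γ|² = 0.198
P_refl = |Γ|²·P_inc = 149 mW, P_del = (1 − |Γ|²)·P_inc = 606 mW

P_reflected ≈ 149 mW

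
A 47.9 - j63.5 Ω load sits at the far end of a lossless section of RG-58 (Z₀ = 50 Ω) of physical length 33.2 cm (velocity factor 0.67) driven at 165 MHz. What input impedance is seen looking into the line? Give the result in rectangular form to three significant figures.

Z_in ≈ 22.3 + j33.4 Ω

λ = v/f = 0.67·c / 165 MHz = 1.22 m
βl = 2π·l/λ = 2π × 0.273 = 98.1°
tan(βl) = tan(98.1°) = -7.01
Z_in = Z_0·(Z_L + jZ_0·tanβl)/(Z_0 + jZ_L·tanβl)
     = 50·(47.9 − j414)/(-395 − j336)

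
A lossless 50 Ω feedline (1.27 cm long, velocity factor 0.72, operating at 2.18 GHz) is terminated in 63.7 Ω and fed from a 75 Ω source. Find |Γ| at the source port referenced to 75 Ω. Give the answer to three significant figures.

λ = v/f = 0.72·c / 2.18 GHz = 0.0991 m
βl = 2π·l/λ = 2π × 0.128 = 46.1°
tan(βl) = 1.04
Z_in = Z_0·(Z_L + jZ_0·tanβl)/(Z_0 + jZ_L·tanβl) = 48.1 − j11.8 Ω
Γ_s = (Z_in − Z_s)/(Z_in + Z_s) = (-26.9 − j11.8)/(123 − j11.8), |Γ_s| = 0.237

|Γ| ≈ 0.237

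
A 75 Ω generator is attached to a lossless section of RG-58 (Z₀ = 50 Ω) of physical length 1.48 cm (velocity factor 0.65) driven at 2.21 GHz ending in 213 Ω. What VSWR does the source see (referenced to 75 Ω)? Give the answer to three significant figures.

VSWR ≈ 5.55

λ = v/f = 0.65·c / 2.21 GHz = 0.0882 m
βl = 2π·l/λ = 2π × 0.168 = 60.4°
tan(βl) = 1.76
Z_in = Z_0·(Z_L + jZ_0·tanβl)/(Z_0 + jZ_L·tanβl) = 15.3 − j26.4 Ω
Γ_s = (Z_in − Z_s)/(Z_in + Z_s) = (-59.7 − j26.4)/(90.3 − j26.4), |Γ_s| = 0.695
VSWR = (1 + |Γ_s|)/(1 − |Γ_s|)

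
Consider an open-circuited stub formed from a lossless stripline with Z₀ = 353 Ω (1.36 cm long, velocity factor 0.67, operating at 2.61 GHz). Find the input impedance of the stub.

λ = v/f = 0.67·c / 2.61 GHz = 0.077 m
βl = 2π·l/λ = 2π × 0.177 = 63.6°
tan(βl) = 2.01
For an open-circuited stub, Z_in = −jZ_0·cot(βl) = −jZ_0/tan(βl)

Z_in ≈ −j175 Ω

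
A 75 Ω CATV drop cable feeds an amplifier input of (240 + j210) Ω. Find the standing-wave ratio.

VSWR ≈ 5.79

Γ = (Z_L − Z_0)/(Z_L + Z_0) = (165 + j210)/(315 + j210)
|Γ| = 267/379 = 0.705
VSWR = (1 + |Γ|)/(1 − |Γ|) = 1.71/0.295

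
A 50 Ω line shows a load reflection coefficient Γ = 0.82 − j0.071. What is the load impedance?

Z_L = Z_0·(1 + Γ)/(1 − Γ) = 50·(1.82 − j0.071)/(0.18 + j0.071)

Z_L ≈ 431 − j190 Ω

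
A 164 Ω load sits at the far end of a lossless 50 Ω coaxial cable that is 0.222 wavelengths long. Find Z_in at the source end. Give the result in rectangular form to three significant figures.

Z_in ≈ 15.7 − j8.04 Ω

βl = 2π × 0.222 = 79.9°
tan(βl) = tan(79.9°) = 5.63
Z_in = Z_0·(Z_L + jZ_0·tanβl)/(Z_0 + jZ_L·tanβl)
     = 50·(164 + j281)/(50 + j923)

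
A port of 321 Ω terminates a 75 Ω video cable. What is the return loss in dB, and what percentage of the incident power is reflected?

Γ = (321 − 75)/(321 + 75) = 0.621
RL = −20·log₁₀(0.621) = 4.14 dB
P_refl/P_inc = |Γ|² = 0.386

RL ≈ 4.14 dB; 38.6% of incident power reflected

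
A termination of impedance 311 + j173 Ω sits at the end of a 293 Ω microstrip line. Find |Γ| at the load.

Γ = (Z_L − Z_0)/(Z_L + Z_0) = (18 + j173)/(604 + j173)
|Γ| = 174/628

|Γ| ≈ 0.277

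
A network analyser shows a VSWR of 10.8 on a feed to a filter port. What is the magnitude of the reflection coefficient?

|Γ| ≈ 0.831

|Γ| = (S − 1)/(S + 1) = (10.8 − 1)/(10.8 + 1) = 9.8/11.8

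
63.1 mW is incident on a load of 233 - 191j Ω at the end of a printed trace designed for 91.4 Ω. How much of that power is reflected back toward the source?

|Γ| = |(141.6 − j191)/(324.4 − j191)| = 0.632
|Γ|² = 0.399
P_refl = |Γ|²·P_inc = 25.2 mW, P_del = (1 − |Γ|²)·P_inc = 37.9 mW

P_reflected ≈ 25.2 mW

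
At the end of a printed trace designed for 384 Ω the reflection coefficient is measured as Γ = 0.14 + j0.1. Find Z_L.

Z_L = Z_0·(1 + Γ)/(1 − Γ) = 384·(1.14 + j0.1)/(0.86 − j0.1)

Z_L ≈ 497 + j102 Ω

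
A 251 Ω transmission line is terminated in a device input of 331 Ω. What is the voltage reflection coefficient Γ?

Γ = 0.137

Γ = (Z_L − Z_0)/(Z_L + Z_0) = (331 − 251)/(331 + 251) = 80/582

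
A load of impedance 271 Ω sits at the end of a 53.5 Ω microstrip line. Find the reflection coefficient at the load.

Γ = (Z_L − Z_0)/(Z_L + Z_0) = (271 − 53.5)/(271 + 53.5) = 217.5/324.5

Γ = 0.67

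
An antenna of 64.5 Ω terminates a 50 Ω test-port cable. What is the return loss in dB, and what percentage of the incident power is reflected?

Γ = (64.5 − 50)/(64.5 + 50) = 0.127
RL = −20·log₁₀(0.127) = 17.9 dB
P_refl/P_inc = |Γ|² = 0.016

RL ≈ 17.9 dB; 1.6% of incident power reflected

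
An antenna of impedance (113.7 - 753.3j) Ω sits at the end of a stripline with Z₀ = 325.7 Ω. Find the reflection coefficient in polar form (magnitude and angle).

Γ ≈ 0.897 ∠ -46°

Γ = (Z_L − Z_0)/(Z_L + Z_0) = (-212 − j753.3)/(439.4 − j753.3)
|Γ| = 783/872 = 0.897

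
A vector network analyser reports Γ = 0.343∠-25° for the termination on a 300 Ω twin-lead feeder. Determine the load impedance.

Z_L ≈ 534 − j175 Ω

Z_L = Z_0·(1 + Γ)/(1 − Γ) = 300·(1.31 − j0.145)/(0.689 + j0.145)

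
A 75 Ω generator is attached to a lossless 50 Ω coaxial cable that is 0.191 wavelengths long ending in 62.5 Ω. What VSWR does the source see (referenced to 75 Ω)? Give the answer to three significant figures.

VSWR ≈ 1.81

βl = 2π × 0.191 = 68.8°
tan(βl) = 2.57
Z_in = Z_0·(Z_L + jZ_0·tanβl)/(Z_0 + jZ_L·tanβl) = 42 − j6.38 Ω
Γ_s = (Z_in − Z_s)/(Z_in + Z_s) = (-33 − j6.38)/(117 − j6.38), |Γ_s| = 0.287
VSWR = (1 + |Γ_s|)/(1 − |Γ_s|)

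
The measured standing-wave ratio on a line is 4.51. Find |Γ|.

|Γ| = (S − 1)/(S + 1) = (4.51 − 1)/(4.51 + 1) = 3.51/5.51

|Γ| ≈ 0.637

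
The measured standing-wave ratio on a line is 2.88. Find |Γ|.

|Γ| ≈ 0.485

|Γ| = (S − 1)/(S + 1) = (2.88 − 1)/(2.88 + 1) = 1.88/3.88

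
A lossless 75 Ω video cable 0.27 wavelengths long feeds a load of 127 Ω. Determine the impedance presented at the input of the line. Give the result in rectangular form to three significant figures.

Z_in ≈ 44.7 + j6.14 Ω

βl = 2π × 0.27 = 97.2°
tan(βl) = tan(97.2°) = -7.92
Z_in = Z_0·(Z_L + jZ_0·tanβl)/(Z_0 + jZ_L·tanβl)
     = 75·(127 − j594)/(75 − j1010)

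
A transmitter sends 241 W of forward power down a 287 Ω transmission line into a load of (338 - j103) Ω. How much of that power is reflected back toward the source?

|Γ| = |(51 − j103)/(625 − j103)| = 0.181
|Γ|² = 0.0329
P_refl = |Γ|²·P_inc = 7.93 W, P_del = (1 − |Γ|²)·P_inc = 233 W

P_reflected ≈ 7.93 W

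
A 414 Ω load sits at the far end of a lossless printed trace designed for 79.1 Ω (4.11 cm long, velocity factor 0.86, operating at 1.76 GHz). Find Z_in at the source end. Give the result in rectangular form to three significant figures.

Z_in ≈ 15.7 + j14.7 Ω

λ = v/f = 0.86·c / 1.76 GHz = 0.147 m
βl = 2π·l/λ = 2π × 0.28 = 101°
tan(βl) = tan(101°) = -5.18
Z_in = Z_0·(Z_L + jZ_0·tanβl)/(Z_0 + jZ_L·tanβl)
     = 79.1·(414 − j409)/(79.1 − j2140)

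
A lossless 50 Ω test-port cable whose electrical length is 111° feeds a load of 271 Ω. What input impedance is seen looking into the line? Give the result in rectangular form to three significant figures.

tan(βl) = tan(111°) = -2.61
Z_in = Z_0·(Z_L + jZ_0·tanβl)/(Z_0 + jZ_L·tanβl)
     = 50·(271 − j130)/(50 − j706)

Z_in ≈ 10.5 + j18.4 Ω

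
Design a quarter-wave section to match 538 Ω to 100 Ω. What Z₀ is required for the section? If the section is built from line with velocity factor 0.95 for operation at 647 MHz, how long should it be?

Z_qwt = √(Z_0·R_L) = √(100 × 538) = √53800
λ = 0.95·c/f = 0.44 m, so l = λ/4 = 0.11 m

Z_qwt ≈ 232 Ω; length ≈ 11 cm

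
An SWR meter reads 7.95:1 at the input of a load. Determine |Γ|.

|Γ| ≈ 0.777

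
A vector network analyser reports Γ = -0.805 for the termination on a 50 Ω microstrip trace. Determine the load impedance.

Z_L ≈ 5.4 Ω

Z_L = Z_0·(1 + Γ)/(1 − Γ) = 50·(0.195)/(1.81)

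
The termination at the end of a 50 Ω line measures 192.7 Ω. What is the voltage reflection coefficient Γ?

Γ = 0.588

Γ = (Z_L − Z_0)/(Z_L + Z_0) = (192.7 − 50)/(192.7 + 50) = 142.7/242.7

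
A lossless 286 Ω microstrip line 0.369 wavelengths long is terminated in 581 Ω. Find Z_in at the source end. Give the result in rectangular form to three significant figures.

βl = 2π × 0.369 = 133°
tan(βl) = tan(133°) = -1.08
Z_in = Z_0·(Z_L + jZ_0·tanβl)/(Z_0 + jZ_L·tanβl)
     = 286·(581 − j308)/(286 − j627)

Z_in ≈ 217 + j166 Ω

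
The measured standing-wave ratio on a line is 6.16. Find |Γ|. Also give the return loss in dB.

|Γ| ≈ 0.721; return loss ≈ 2.85 dB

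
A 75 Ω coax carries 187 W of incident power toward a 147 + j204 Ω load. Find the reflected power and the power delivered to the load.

P_reflected ≈ 96.3 W; P_delivered ≈ 90.7 W

|Γ| = |(72 + j204)/(222 + j204)| = 0.718
|Γ|² = 0.515
P_refl = |Γ|²·P_inc = 96.3 W, P_del = (1 − |Γ|²)·P_inc = 90.7 W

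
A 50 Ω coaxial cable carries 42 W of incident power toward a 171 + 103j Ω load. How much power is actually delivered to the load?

P_delivered ≈ 24.2 W

|Γ| = |(121 + j103)/(221 + j103)| = 0.652
|Γ|² = 0.425
P_refl = |Γ|²·P_inc = 17.8 W, P_del = (1 − |Γ|²)·P_inc = 24.2 W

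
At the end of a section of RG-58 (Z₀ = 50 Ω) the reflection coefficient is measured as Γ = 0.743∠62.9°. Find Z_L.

Z_L ≈ 25.6 + j75.6 Ω

Z_L = Z_0·(1 + Γ)/(1 − Γ) = 50·(1.34 + j0.661)/(0.662 − j0.661)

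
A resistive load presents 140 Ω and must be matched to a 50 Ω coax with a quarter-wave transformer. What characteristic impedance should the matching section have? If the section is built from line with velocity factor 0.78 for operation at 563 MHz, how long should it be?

Z_qwt = √(Z_0·R_L) = √(50 × 140) = √7000
λ = 0.78·c/f = 0.416 m, so l = λ/4 = 0.104 m

Z_qwt ≈ 83.7 Ω; length ≈ 10.4 cm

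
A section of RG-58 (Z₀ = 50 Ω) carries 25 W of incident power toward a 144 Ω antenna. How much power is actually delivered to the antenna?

P_delivered ≈ 19.1 W

Γ = (144 − 50)/(144 + 50) = 0.485
|Γ|² = 0.235
P_refl = |Γ|²·P_inc = 5.87 W, P_del = (1 − |Γ|²)·P_inc = 19.1 W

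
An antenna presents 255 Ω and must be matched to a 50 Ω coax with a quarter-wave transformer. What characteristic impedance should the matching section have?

Z_qwt ≈ 113 Ω

Z_qwt = √(Z_0·R_L) = √(50 × 255) = √12750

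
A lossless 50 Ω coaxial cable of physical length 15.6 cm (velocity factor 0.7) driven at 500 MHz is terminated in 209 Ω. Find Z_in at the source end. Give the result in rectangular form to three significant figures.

Z_in ≈ 21.8 + j42.8 Ω

λ = v/f = 0.7·c / 500 MHz = 0.42 m
βl = 2π·l/λ = 2π × 0.371 = 134°
tan(βl) = tan(134°) = -1.05
Z_in = Z_0·(Z_L + jZ_0·tanβl)/(Z_0 + jZ_L·tanβl)
     = 50·(209 − j52.3)/(50 − j219)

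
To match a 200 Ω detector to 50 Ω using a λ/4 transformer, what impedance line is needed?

Z_qwt = √(Z_0·R_L) = √(50 × 200) = √10000

Z_qwt ≈ 100 Ω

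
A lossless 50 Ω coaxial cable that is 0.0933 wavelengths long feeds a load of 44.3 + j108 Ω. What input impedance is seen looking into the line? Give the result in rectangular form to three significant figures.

βl = 2π × 0.0933 = 33.6°
tan(βl) = tan(33.6°) = 0.664
Z_in = Z_0·(Z_L + jZ_0·tanβl)/(Z_0 + jZ_L·tanβl)
     = 50·(44.3 + j141)/(-21.7 + j29.4)

Z_in ≈ 119 − j163 Ω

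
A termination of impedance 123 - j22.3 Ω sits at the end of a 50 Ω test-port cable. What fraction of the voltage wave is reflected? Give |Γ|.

Γ = (Z_L − Z_0)/(Z_L + Z_0) = (73 − j22.3)/(173 − j22.3)
|Γ| = 76.3/174

|Γ| ≈ 0.438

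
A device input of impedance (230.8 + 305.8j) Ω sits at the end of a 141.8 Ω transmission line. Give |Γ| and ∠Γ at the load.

Γ = (Z_L − Z_0)/(Z_L + Z_0) = (89 + j305.8)/(372.6 + j305.8)
|Γ| = 318/482 = 0.661

Γ ≈ 0.661 ∠ 34.4°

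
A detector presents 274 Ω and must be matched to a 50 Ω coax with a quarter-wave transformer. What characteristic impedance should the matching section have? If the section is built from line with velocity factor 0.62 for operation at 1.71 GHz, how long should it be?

Z_qwt = √(Z_0·R_L) = √(50 × 274) = √13700
λ = 0.62·c/f = 0.109 m, so l = λ/4 = 0.0272 m

Z_qwt ≈ 117 Ω; length ≈ 2.72 cm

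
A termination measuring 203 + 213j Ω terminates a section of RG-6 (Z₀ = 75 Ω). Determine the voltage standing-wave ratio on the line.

Γ = (Z_L − Z_0)/(Z_L + Z_0) = (128 + j213)/(278 + j213)
|Γ| = 249/350 = 0.71
VSWR = (1 + |Γ|)/(1 − |Γ|) = 1.71/0.29

VSWR ≈ 5.89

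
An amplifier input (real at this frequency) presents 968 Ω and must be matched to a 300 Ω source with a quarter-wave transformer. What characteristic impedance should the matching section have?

Z_qwt ≈ 539 Ω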